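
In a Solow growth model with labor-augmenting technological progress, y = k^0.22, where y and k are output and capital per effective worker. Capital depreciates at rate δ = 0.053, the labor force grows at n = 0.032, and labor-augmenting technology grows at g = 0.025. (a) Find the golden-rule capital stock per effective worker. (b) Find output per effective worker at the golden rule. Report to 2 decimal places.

(a) k_gold ≈ 2.43; (b) y_gold ≈ 1.22

Break-even investment rate: n + g + δ = 0.032 + 0.025 + 0.053 = 0.11.
At the golden rule the marginal product of capital equals n+g+δ: 0.22·k^(0.22−1) = 0.11. Solving, k_gold = (0.22/0.11)^(1/0.78) ≈ 2.4318.
y_gold = 2.4318^0.22 ≈ 1.2159.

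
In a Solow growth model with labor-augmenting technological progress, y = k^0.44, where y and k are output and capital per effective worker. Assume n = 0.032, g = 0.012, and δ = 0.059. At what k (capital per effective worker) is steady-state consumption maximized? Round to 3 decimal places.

n + g + δ = 0.032 + 0.012 + 0.059 = 0.103.
Golden rule sets MPK = n+g+δ: 0.44·k^(0.44−1) = 0.103, so k_gold = (0.44/0.103)^(1/0.56) ≈ 13.3690.

k_gold ≈ 13.369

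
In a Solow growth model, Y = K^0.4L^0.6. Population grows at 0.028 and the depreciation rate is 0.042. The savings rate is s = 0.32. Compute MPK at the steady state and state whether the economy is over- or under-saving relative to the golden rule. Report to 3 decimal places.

Break-even investment rate: n + δ = 0.028 + 0.042 = 0.07.
Steady-state k*: s·k^0.4 = 0.07·k gives k* = (0.32/0.07)^(1/0.6) ≈ 12.5918.
MPK = 0.4·12.5918^(-0.6) ≈ 0.0875.
MPK > n+δ = 0.07, so the economy is dynamically efficient (under-saving).

under-saving; MPK ≈ 0.088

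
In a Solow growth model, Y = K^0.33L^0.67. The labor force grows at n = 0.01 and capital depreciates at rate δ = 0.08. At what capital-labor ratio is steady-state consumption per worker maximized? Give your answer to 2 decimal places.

k_gold ≈ 6.95

Break-even investment rate: n + δ = 0.01 + 0.08 = 0.09.
At the golden rule the marginal product of capital equals n+δ: 0.33·k^(0.33−1) = 0.09. Solving, k_gold = (0.33/0.09)^(1/0.67) ≈ 6.9534.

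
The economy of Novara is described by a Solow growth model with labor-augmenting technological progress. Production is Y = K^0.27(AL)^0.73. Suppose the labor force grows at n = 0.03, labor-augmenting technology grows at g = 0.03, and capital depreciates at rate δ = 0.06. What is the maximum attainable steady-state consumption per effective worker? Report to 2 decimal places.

c_gold ≈ 0.99

The effective depreciation rate is n + g + δ = 0.03 + 0.03 + 0.06 = 0.12.
Setting f'(k) = n+g+δ gives 0.27·k^(0.27−1) = 0.12, hence k_gold = (0.27/0.12)^(1/0.73) ≈ 3.0370.
y_gold = 3.0370^0.27 ≈ 1.3498.
c_gold = y_gold − (n+g+δ)·k_gold = 1.3498 − 0.12·3.0370 ≈ 0.9853.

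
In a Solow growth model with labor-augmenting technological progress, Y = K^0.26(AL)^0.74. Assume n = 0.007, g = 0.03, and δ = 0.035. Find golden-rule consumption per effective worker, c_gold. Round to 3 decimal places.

c_gold ≈ 1.162

n + g + δ = 0.007 + 0.03 + 0.035 = 0.072.
At the golden rule the marginal product of capital equals n+g+δ: 0.26·k^(0.26−1) = 0.072. Solving, k_gold = (0.26/0.072)^(1/0.74) ≈ 5.6698.
y_gold = 5.6698^0.26 ≈ 1.5701.
c_gold = y_gold − (n+g+δ)·k_gold = 1.5701 − 0.072·5.6698 ≈ 1.1619.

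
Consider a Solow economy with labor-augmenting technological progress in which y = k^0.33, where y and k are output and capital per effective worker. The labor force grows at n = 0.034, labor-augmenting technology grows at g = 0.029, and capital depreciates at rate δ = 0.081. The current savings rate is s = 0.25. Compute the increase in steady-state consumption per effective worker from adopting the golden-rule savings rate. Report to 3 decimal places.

The effective depreciation rate is n + g + δ = 0.034 + 0.029 + 0.081 = 0.144.
Current steady state (s = 0.25): k* = (0.25/0.144)^(1/0.67) ≈ 2.2781, y* = 2.2781^0.33 ≈ 1.3122, c* = (1−0.25)·1.3122 ≈ 0.9842.
Golden rule sets MPK = n+g+δ: 0.33·k^(0.33−1) = 0.144, so k_gold = (0.33/0.144)^(1/0.67) ≈ 3.4478.
y_gold = 3.4478^0.33 ≈ 1.5045, c_gold = y_gold − 0.144·k_gold ≈ 1.0080.
Gain: Δc = 1.0080 − 0.9842 ≈ 0.0239.

Δc ≈ 0.024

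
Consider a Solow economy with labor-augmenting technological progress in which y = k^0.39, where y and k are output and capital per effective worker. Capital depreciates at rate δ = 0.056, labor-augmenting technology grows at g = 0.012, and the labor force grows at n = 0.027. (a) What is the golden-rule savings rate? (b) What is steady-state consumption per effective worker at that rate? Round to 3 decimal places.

(a) s_gold = 0.390; (b) c_gold ≈ 1.505

The effective depreciation rate is n + g + δ = 0.027 + 0.012 + 0.056 = 0.095.
For Cobb-Douglas, s_gold equals capital's share: s_gold = 0.39.
Maximizing c = f(k) − (n+g+δ)·k gives f'(k) = n+g+δ, i.e. 0.39·k^(0.39−1) = 0.095, so k_gold = (0.39/0.095)^(1/0.61) ≈ 10.1269.
y_gold = 10.1269^0.39 ≈ 2.4668; c_gold = (1−0.39)·y_gold ≈ 1.5048.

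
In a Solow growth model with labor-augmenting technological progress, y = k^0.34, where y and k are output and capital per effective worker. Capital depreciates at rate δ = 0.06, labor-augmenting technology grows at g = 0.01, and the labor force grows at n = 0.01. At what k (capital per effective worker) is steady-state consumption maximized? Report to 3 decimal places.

n + g + δ = 0.01 + 0.01 + 0.06 = 0.08.
Setting f'(k) = n+g+δ gives 0.34·k^(0.34−1) = 0.08, hence k_gold = (0.34/0.08)^(1/0.66) ≈ 8.9558.

k_gold ≈ 8.956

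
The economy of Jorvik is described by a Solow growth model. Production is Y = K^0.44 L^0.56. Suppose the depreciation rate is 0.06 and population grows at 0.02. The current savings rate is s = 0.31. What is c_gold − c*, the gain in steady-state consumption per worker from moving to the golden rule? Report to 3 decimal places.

Δc ≈ 0.137

Break-even investment rate: n + δ = 0.02 + 0.06 = 0.08.
Current steady state (s = 0.31): k* = (0.31/0.08)^(1/0.56) ≈ 11.2327, y* = 11.2327^0.44 ≈ 2.8988, c* = (1−0.31)·2.8988 ≈ 2.0002.
Maximizing c = f(k) − (n+δ)·k gives f'(k) = n+δ, i.e. 0.44·k^(0.44−1) = 0.08, so k_gold = (0.44/0.08)^(1/0.56) ≈ 20.9931.
y_gold = 20.9931^0.44 ≈ 3.8169, c_gold = y_gold − 0.08·k_gold ≈ 2.1375.
Gain: Δc = 2.1375 − 2.0002 ≈ 0.1373.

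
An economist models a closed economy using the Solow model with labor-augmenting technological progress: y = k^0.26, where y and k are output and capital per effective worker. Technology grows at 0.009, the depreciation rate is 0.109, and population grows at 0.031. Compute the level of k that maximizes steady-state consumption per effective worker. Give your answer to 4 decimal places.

k_gold ≈ 2.1220

Capital per effective worker breaks even when investment replaces (n + g + δ)·k; here n + g + δ = 0.149.
Setting f'(k) = n+g+δ gives 0.26·k^(0.26−1) = 0.149, hence k_gold = (0.26/0.149)^(1/0.74) ≈ 2.1220.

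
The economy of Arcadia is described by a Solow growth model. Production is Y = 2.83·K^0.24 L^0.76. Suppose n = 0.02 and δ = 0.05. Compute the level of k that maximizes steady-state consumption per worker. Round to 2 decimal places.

k_gold ≈ 19.89

Capital per worker breaks even when investment replaces (n + δ)·k; here n + δ = 0.07.
Setting f'(k) = n+δ gives 0.24·2.83·k^(0.24−1) = 0.07, hence k_gold = (0.24·2.83/0.07)^(1/0.76) ≈ 19.8862.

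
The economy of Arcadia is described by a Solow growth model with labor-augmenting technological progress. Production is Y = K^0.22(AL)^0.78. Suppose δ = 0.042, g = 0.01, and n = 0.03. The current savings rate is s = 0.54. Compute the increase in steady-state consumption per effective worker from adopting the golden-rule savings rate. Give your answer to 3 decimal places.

n + g + δ = 0.03 + 0.01 + 0.042 = 0.082.
Current steady state (s = 0.54): k* = (0.54/0.082)^(1/0.78) ≈ 11.2063, y* = 11.2063^0.22 ≈ 1.7017, c* = (1−0.54)·1.7017 ≈ 0.7828.
Golden rule sets MPK = n+g+δ: 0.22·k^(0.22−1) = 0.082, so k_gold = (0.22/0.082)^(1/0.78) ≈ 3.5440.
y_gold = 3.5440^0.22 ≈ 1.3210, c_gold = y_gold − 0.082·k_gold ≈ 1.0303.
Gain: Δc = 1.0303 − 0.7828 ≈ 0.2476.

Δc ≈ 0.248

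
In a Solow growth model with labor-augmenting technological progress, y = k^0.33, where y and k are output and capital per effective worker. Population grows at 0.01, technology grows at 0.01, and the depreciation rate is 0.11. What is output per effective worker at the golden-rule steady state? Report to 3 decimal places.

n + g + δ = 0.01 + 0.01 + 0.11 = 0.13.
Maximizing c = f(k) − (n+g+δ)·k gives f'(k) = n+g+δ, i.e. 0.33·k^(0.33−1) = 0.13, so k_gold = (0.33/0.13)^(1/0.67) ≈ 4.0164.
Output: y_gold = k_gold^0.33 = 4.0164^0.33 ≈ 1.5822.

y_gold ≈ 1.582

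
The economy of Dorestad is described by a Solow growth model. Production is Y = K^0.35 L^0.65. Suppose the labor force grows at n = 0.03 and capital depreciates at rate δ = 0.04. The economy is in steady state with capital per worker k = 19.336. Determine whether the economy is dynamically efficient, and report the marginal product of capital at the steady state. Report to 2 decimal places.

dynamically inefficient; MPK ≈ 0.05

The effective depreciation rate is n + δ = 0.03 + 0.04 = 0.07.
MPK = 0.35·k^(0.35−1) = 0.35·19.336^(-0.65) ≈ 0.0510.
MPK < 0.07, so the economy is dynamically inefficient (over-saving).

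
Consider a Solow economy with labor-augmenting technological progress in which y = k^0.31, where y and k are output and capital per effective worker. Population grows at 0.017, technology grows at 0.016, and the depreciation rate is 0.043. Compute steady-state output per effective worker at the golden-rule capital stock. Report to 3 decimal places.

The effective depreciation rate is n + g + δ = 0.017 + 0.016 + 0.043 = 0.076.
At the golden rule the marginal product of capital equals n+g+δ: 0.31·k^(0.31−1) = 0.076. Solving, k_gold = (0.31/0.076)^(1/0.69) ≈ 7.6710.
Output: y_gold = k_gold^0.31 = 7.6710^0.31 ≈ 1.8806.

y_gold ≈ 1.881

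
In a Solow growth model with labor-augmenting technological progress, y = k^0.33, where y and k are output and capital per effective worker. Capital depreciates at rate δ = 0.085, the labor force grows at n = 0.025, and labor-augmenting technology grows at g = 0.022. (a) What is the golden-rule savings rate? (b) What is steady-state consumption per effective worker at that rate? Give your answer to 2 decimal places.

n + g + δ = 0.025 + 0.022 + 0.085 = 0.132.
For Cobb-Douglas, s_gold equals capital's share: s_gold = 0.33.
Setting f'(k) = n+g+δ gives 0.33·k^(0.33−1) = 0.132, hence k_gold = (0.33/0.132)^(1/0.67) ≈ 3.9259.
y_gold = 3.9259^0.33 ≈ 1.5704; c_gold = (1−0.33)·y_gold ≈ 1.0521.

(a) s_gold = 0.33; (b) c_gold ≈ 1.05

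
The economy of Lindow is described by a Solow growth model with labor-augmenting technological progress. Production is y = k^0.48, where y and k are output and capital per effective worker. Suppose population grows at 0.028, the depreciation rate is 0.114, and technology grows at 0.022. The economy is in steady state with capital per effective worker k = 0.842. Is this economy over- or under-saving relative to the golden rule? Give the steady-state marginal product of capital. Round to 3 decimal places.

under-saving; MPK ≈ 0.525

The effective depreciation rate is n + g + δ = 0.028 + 0.022 + 0.114 = 0.164.
MPK = 0.48·k^(0.48−1) = 0.48·0.842^(-0.52) ≈ 0.5249.
MPK > 0.164, so the economy is dynamically efficient (under-saving).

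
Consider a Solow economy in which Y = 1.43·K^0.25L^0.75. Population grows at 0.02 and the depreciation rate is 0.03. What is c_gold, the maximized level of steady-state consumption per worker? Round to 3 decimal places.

c_gold ≈ 2.066

The effective depreciation rate is n + δ = 0.02 + 0.03 = 0.05.
At the golden rule the marginal product of capital equals n+δ: 0.25·1.43·k^(0.25−1) = 0.05. Solving, k_gold = (0.25·1.43/0.05)^(1/0.75) ≈ 13.7745.
y_gold = 1.43·13.7745^0.25 ≈ 2.7549.
c_gold = y_gold − (n+δ)·k_gold = 2.7549 − 0.05·13.7745 ≈ 2.0662.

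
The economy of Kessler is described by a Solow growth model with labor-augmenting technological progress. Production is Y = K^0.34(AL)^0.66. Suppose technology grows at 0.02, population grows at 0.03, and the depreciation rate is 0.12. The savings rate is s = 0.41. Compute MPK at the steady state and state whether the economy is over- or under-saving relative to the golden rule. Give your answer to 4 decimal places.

over-saving; MPK ≈ 0.1410

n + g + δ = 0.03 + 0.02 + 0.12 = 0.17.
Steady-state k*: s·k^0.34 = 0.17·k gives k* = (0.41/0.17)^(1/0.66) ≈ 3.7957.
MPK = 0.34·3.7957^(-0.66) ≈ 0.1410.
MPK < n+g+δ = 0.17, so the economy is dynamically inefficient (over-saving).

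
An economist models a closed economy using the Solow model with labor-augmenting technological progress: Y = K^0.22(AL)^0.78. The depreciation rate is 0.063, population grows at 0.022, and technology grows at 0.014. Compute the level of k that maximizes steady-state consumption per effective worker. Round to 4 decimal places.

k_gold ≈ 2.7836

Capital per effective worker breaks even when investment replaces (n + g + δ)·k; here n + g + δ = 0.099.
At the golden rule the marginal product of capital equals n+g+δ: 0.22·k^(0.22−1) = 0.099. Solving, k_gold = (0.22/0.099)^(1/0.78) ≈ 2.7836.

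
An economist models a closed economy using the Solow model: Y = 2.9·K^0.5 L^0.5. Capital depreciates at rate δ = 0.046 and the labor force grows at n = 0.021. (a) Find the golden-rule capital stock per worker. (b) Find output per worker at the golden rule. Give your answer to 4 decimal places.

(a) k_gold ≈ 468.3671; (b) y_gold ≈ 62.7612

Capital per worker breaks even when investment replaces (n + δ)·k; here n + δ = 0.067.
Maximizing c = f(k) − (n+δ)·k gives f'(k) = n+δ, i.e. 0.5·2.9·k^(0.5−1) = 0.067, so k_gold = (0.5·2.9/0.067)^(1/0.5) ≈ 468.3671.
y_gold = 2.9·468.3671^0.5 ≈ 62.7612.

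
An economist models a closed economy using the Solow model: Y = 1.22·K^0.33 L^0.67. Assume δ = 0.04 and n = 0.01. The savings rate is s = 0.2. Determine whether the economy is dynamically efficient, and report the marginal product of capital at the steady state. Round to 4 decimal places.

dynamically efficient; MPK ≈ 0.0825

n + δ = 0.01 + 0.04 = 0.05.
Steady-state k*: s·A·k^0.33 = 0.05·k gives k* = (0.2·1.22/0.05)^(1/0.67) ≈ 10.6535.
MPK = 0.33·1.22·10.6535^(-0.67) ≈ 0.0825.
MPK > n+δ = 0.05, so the economy is dynamically efficient (under-saving).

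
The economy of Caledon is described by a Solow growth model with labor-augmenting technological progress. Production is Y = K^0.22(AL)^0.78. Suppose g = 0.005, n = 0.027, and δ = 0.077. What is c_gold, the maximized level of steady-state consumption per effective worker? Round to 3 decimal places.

c_gold ≈ 0.951

Break-even investment rate: n + g + δ = 0.027 + 0.005 + 0.077 = 0.109.
Setting f'(k) = n+g+δ gives 0.22·k^(0.22−1) = 0.109, hence k_gold = (0.22/0.109)^(1/0.78) ≈ 2.4605.
y_gold = 2.4605^0.22 ≈ 1.2191.
c_gold = y_gold − (n+g+δ)·k_gold = 1.2191 − 0.109·2.4605 ≈ 0.9509.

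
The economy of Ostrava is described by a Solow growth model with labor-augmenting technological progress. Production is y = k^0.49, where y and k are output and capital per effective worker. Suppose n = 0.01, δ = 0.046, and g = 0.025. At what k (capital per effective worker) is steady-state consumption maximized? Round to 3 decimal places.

k_gold ≈ 34.101

Break-even investment rate: n + g + δ = 0.01 + 0.025 + 0.046 = 0.081.
Maximizing c = f(k) − (n+g+δ)·k gives f'(k) = n+g+δ, i.e. 0.49·k^(0.49−1) = 0.081, so k_gold = (0.49/0.081)^(1/0.51) ≈ 34.1010.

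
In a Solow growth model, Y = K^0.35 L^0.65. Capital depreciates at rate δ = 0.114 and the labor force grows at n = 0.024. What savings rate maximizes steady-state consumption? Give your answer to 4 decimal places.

Break-even investment rate: n + δ = 0.024 + 0.114 = 0.138.
At the golden rule MPK = n+δ, and in any Cobb-Douglas steady state s = (n+δ)·k/y = MPK·k/y = capital's share 0.35.

s_gold = 0.3500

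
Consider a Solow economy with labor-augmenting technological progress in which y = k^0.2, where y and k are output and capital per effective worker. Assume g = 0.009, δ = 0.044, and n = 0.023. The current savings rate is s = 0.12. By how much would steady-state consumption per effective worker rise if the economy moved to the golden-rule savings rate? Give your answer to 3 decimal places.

Δc ≈ 0.032

Break-even investment rate: n + g + δ = 0.023 + 0.009 + 0.044 = 0.076.
Current steady state (s = 0.12): k* = (0.12/0.076)^(1/0.8) ≈ 1.7699, y* = 1.7699^0.2 ≈ 1.1210, c* = (1−0.12)·1.1210 ≈ 0.9864.
Golden rule sets MPK = n+g+δ: 0.2·k^(0.2−1) = 0.076, so k_gold = (0.2/0.076)^(1/0.8) ≈ 3.3517.
y_gold = 3.3517^0.2 ≈ 1.2737, c_gold = y_gold − 0.076·k_gold ≈ 1.0189.
Gain: Δc = 1.0189 − 0.9864 ≈ 0.0325.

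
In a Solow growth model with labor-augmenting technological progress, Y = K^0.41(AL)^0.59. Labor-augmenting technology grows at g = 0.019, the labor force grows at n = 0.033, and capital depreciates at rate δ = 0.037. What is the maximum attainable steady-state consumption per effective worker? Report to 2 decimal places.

c_gold ≈ 1.71

Break-even investment rate: n + g + δ = 0.033 + 0.019 + 0.037 = 0.089.
Golden rule sets MPK = n+g+δ: 0.41·k^(0.41−1) = 0.089, so k_gold = (0.41/0.089)^(1/0.59) ≈ 13.3167.
y_gold = 13.3167^0.41 ≈ 2.8907.
c_gold = y_gold − (n+g+δ)·k_gold = 2.8907 − 0.089·13.3167 ≈ 1.7055.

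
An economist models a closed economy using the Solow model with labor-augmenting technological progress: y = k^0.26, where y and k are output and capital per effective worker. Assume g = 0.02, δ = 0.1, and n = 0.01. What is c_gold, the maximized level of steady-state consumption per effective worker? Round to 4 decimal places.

c_gold ≈ 0.9441

Break-even investment rate: n + g + δ = 0.01 + 0.02 + 0.1 = 0.13.
At the golden rule the marginal product of capital equals n+g+δ: 0.26·k^(0.26−1) = 0.13. Solving, k_gold = (0.26/0.13)^(1/0.74) ≈ 2.5515.
y_gold = 2.5515^0.26 ≈ 1.2758.
c_gold = y_gold − (n+g+δ)·k_gold = 1.2758 − 0.13·2.5515 ≈ 0.9441.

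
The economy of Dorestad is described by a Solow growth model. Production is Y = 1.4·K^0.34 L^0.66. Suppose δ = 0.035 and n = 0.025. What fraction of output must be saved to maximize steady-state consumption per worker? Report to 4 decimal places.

s_gold = 0.3400

Break-even investment rate: n + δ = 0.025 + 0.035 = 0.06.
At the golden rule MPK = n+δ, and in any Cobb-Douglas steady state s = (n+δ)·k/y = MPK·k/y = capital's share 0.34.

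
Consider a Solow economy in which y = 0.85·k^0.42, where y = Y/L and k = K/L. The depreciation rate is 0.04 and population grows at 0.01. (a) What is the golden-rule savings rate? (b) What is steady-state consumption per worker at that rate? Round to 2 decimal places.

The effective depreciation rate is n + δ = 0.01 + 0.04 = 0.05.
For Cobb-Douglas, s_gold equals capital's share: s_gold = 0.42.
Setting f'(k) = n+δ gives 0.42·0.85·k^(0.42−1) = 0.05, hence k_gold = (0.42·0.85/0.05)^(1/0.58) ≈ 29.6410.
y_gold = 0.85·29.6410^0.42 ≈ 3.5287; c_gold = (1−0.42)·y_gold ≈ 2.0466.

(a) s_gold = 0.42; (b) c_gold ≈ 2.05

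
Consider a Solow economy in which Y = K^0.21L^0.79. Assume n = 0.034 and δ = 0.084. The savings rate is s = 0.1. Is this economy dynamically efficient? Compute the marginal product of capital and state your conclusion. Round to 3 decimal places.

Break-even investment rate: n + δ = 0.034 + 0.084 = 0.118.
Steady-state k*: s·k^0.21 = 0.118·k gives k* = (0.1/0.118)^(1/0.79) ≈ 0.8110.
MPK = 0.21·0.8110^(-0.79) ≈ 0.2478.
MPK > n+δ = 0.118, so the economy is dynamically efficient (under-saving).

dynamically efficient; MPK ≈ 0.248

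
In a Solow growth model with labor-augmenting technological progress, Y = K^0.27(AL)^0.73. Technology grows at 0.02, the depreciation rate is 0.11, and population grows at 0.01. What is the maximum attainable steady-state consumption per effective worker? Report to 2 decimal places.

n + g + δ = 0.01 + 0.02 + 0.11 = 0.14.
At the golden rule the marginal product of capital equals n+g+δ: 0.27·k^(0.27−1) = 0.14. Solving, k_gold = (0.27/0.14)^(1/0.73) ≈ 2.4589.
y_gold = 2.4589^0.27 ≈ 1.2750.
c_gold = y_gold − (n+g+δ)·k_gold = 1.2750 − 0.14·2.4589 ≈ 0.9307.

c_gold ≈ 0.93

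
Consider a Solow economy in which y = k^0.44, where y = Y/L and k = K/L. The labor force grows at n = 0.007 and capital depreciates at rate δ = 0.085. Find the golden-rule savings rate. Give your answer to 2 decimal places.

Capital per worker breaks even when investment replaces (n + δ)·k; here n + δ = 0.092.
At the golden rule MPK = n+δ, and in any Cobb-Douglas steady state s = (n+δ)·k/y = MPK·k/y = capital's share 0.44.

s_gold = 0.44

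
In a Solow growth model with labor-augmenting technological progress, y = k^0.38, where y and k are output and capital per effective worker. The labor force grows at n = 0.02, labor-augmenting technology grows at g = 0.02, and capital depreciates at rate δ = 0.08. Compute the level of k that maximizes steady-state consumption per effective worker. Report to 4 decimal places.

The effective depreciation rate is n + g + δ = 0.02 + 0.02 + 0.08 = 0.12.
At the golden rule the marginal product of capital equals n+g+δ: 0.38·k^(0.38−1) = 0.12. Solving, k_gold = (0.38/0.12)^(1/0.62) ≈ 6.4183.

k_gold ≈ 6.4183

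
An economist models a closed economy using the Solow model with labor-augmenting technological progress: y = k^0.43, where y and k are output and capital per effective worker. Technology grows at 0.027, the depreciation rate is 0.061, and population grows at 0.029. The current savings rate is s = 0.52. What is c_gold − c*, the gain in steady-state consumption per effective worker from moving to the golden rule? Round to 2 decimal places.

n + g + δ = 0.029 + 0.027 + 0.061 = 0.117.
Current steady state (s = 0.52): k* = (0.52/0.117)^(1/0.57) ≈ 13.6937, y* = 13.6937^0.43 ≈ 3.0811, c* = (1−0.52)·3.0811 ≈ 1.4789.
Golden rule sets MPK = n+g+δ: 0.43·k^(0.43−1) = 0.117, so k_gold = (0.43/0.117)^(1/0.57) ≈ 9.8112.
y_gold = 9.8112^0.43 ≈ 2.6696, c_gold = y_gold − 0.117·k_gold ≈ 1.5217.
Gain: Δc = 1.5217 − 1.4789 ≈ 0.0427.

Δc ≈ 0.04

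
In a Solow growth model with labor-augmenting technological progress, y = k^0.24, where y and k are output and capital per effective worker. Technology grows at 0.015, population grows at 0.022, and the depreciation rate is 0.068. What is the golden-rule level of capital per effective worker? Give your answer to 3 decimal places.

k_gold ≈ 2.968

Capital per effective worker breaks even when investment replaces (n + g + δ)·k; here n + g + δ = 0.105.
Setting f'(k) = n+g+δ gives 0.24·k^(0.24−1) = 0.105, hence k_gold = (0.24/0.105)^(1/0.76) ≈ 2.9675.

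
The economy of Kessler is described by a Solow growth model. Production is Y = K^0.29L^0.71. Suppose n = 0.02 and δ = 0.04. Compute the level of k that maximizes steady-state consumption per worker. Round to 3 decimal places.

Break-even investment rate: n + δ = 0.02 + 0.04 = 0.06.
Golden rule sets MPK = n+δ: 0.29·k^(0.29−1) = 0.06, so k_gold = (0.29/0.06)^(1/0.71) ≈ 9.1987.

k_gold ≈ 9.199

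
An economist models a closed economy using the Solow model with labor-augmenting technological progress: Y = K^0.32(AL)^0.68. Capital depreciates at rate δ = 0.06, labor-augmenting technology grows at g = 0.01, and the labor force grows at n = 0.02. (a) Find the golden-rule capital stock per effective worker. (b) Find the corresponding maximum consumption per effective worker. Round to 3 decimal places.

(a) k_gold ≈ 6.459; (b) c_gold ≈ 1.235

Break-even investment rate: n + g + δ = 0.02 + 0.01 + 0.06 = 0.09.
Maximizing c = f(k) − (n+g+δ)·k gives f'(k) = n+g+δ, i.e. 0.32·k^(0.32−1) = 0.09, so k_gold = (0.32/0.09)^(1/0.68) ≈ 6.4589.
y_gold = 6.4589^0.32 ≈ 1.8166; c_gold = y_gold − 0.09·k_gold ≈ 1.2353.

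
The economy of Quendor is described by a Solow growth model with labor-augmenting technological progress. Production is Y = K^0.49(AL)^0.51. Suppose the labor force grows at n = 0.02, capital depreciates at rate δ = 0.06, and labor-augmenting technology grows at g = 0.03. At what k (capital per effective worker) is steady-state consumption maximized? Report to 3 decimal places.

k_gold ≈ 18.714

n + g + δ = 0.02 + 0.03 + 0.06 = 0.11.
At the golden rule the marginal product of capital equals n+g+δ: 0.49·k^(0.49−1) = 0.11. Solving, k_gold = (0.49/0.11)^(1/0.51) ≈ 18.7139.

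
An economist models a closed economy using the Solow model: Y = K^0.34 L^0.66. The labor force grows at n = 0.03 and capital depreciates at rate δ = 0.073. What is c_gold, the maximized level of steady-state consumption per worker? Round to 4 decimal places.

n + δ = 0.03 + 0.073 = 0.103.
Maximizing c = f(k) − (n+δ)·k gives f'(k) = n+δ, i.e. 0.34·k^(0.34−1) = 0.103, so k_gold = (0.34/0.103)^(1/0.66) ≈ 6.1069.
y_gold = 6.1069^0.34 ≈ 1.8500.
c_gold = y_gold − (n+δ)·k_gold = 1.8500 − 0.103·6.1069 ≈ 1.2210.

c_gold ≈ 1.2210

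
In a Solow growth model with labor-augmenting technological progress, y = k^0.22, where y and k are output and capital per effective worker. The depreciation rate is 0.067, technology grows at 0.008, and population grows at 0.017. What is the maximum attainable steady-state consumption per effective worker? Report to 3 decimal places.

n + g + δ = 0.017 + 0.008 + 0.067 = 0.092.
At the golden rule the marginal product of capital equals n+g+δ: 0.22·k^(0.22−1) = 0.092. Solving, k_gold = (0.22/0.092)^(1/0.78) ≈ 3.0579.
y_gold = 3.0579^0.22 ≈ 1.2788.
c_gold = y_gold − (n+g+δ)·k_gold = 1.2788 − 0.092·3.0579 ≈ 0.9974.

c_gold ≈ 0.997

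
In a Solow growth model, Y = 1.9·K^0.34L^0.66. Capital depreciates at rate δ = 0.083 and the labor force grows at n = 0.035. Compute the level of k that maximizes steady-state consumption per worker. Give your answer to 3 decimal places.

k_gold ≈ 13.144

The effective depreciation rate is n + δ = 0.035 + 0.083 = 0.118.
Golden rule sets MPK = n+δ: 0.34·1.9·k^(0.34−1) = 0.118, so k_gold = (0.34·1.9/0.118)^(1/0.66) ≈ 13.1436.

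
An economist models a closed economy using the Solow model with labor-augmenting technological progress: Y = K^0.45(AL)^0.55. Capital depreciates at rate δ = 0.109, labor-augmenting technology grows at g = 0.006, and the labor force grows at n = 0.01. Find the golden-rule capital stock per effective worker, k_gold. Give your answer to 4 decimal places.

Capital per effective worker breaks even when investment replaces (n + g + δ)·k; here n + g + δ = 0.125.
Maximizing c = f(k) − (n+g+δ)·k gives f'(k) = n+g+δ, i.e. 0.45·k^(0.45−1) = 0.125, so k_gold = (0.45/0.125)^(1/0.55) ≈ 10.2674.

k_gold ≈ 10.2674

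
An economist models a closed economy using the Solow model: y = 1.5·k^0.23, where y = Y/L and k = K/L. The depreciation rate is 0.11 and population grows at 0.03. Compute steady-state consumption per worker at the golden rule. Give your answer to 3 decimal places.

n + δ = 0.03 + 0.11 = 0.14.
Golden rule sets MPK = n+δ: 0.23·1.5·k^(0.23−1) = 0.14, so k_gold = (0.23·1.5/0.14)^(1/0.77) ≈ 3.2262.
y_gold = 1.5·3.2262^0.23 ≈ 1.9638.
c_gold = y_gold − (n+δ)·k_gold = 1.9638 − 0.14·3.2262 ≈ 1.5121.

c_gold ≈ 1.512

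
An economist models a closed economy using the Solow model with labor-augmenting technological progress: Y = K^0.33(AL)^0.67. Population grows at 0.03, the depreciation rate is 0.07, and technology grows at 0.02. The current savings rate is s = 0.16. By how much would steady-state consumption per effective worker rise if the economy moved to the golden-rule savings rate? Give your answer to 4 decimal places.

n + g + δ = 0.03 + 0.02 + 0.07 = 0.12.
Current steady state (s = 0.16): k* = (0.16/0.12)^(1/0.67) ≈ 1.5363, y* = 1.5363^0.33 ≈ 1.1522, c* = (1−0.16)·1.1522 ≈ 0.9679.
At the golden rule the marginal product of capital equals n+g+δ: 0.33·k^(0.33−1) = 0.12. Solving, k_gold = (0.33/0.12)^(1/0.67) ≈ 4.5261.
y_gold = 4.5261^0.33 ≈ 1.6458, c_gold = y_gold − 0.12·k_gold ≈ 1.1027.
Gain: Δc = 1.1027 − 0.9679 ≈ 0.1348.

Δc ≈ 0.1348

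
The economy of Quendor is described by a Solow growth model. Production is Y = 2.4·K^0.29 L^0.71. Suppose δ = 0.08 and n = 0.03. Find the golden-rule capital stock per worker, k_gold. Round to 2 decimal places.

n + δ = 0.03 + 0.08 = 0.11.
Maximizing c = f(k) − (n+δ)·k gives f'(k) = n+δ, i.e. 0.29·2.4·k^(0.29−1) = 0.11, so k_gold = (0.29·2.4/0.11)^(1/0.71) ≈ 13.4423.

k_gold ≈ 13.44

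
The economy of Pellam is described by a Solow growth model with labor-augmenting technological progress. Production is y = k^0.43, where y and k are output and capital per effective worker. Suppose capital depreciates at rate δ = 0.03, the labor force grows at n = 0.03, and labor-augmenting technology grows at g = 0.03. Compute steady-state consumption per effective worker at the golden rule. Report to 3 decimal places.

c_gold ≈ 1.855

Break-even investment rate: n + g + δ = 0.03 + 0.03 + 0.03 = 0.09.
Golden rule sets MPK = n+g+δ: 0.43·k^(0.43−1) = 0.09, so k_gold = (0.43/0.09)^(1/0.57) ≈ 15.5462.
y_gold = 15.5462^0.43 ≈ 3.2539.
c_gold = y_gold − (n+g+δ)·k_gold = 3.2539 − 0.09·15.5462 ≈ 1.8547.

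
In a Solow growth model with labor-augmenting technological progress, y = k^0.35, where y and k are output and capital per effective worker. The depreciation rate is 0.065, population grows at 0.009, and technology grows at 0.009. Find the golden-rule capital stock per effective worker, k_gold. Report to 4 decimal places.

k_gold ≈ 9.1521

The effective depreciation rate is n + g + δ = 0.009 + 0.009 + 0.065 = 0.083.
Setting f'(k) = n+g+δ gives 0.35·k^(0.35−1) = 0.083, hence k_gold = (0.35/0.083)^(1/0.65) ≈ 9.1521.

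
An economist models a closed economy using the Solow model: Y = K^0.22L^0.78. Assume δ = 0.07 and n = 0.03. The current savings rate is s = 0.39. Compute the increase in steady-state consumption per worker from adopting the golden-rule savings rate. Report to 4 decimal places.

Δc ≈ 0.0788

Capital per worker breaks even when investment replaces (n + δ)·k; here n + δ = 0.1.
Current steady state (s = 0.39): k* = (0.39/0.1)^(1/0.78) ≈ 5.7250, y* = 5.7250^0.22 ≈ 1.4679, c* = (1−0.39)·1.4679 ≈ 0.8954.
At the golden rule the marginal product of capital equals n+δ: 0.22·k^(0.22−1) = 0.1. Solving, k_gold = (0.22/0.1)^(1/0.78) ≈ 2.7479.
y_gold = 2.7479^0.22 ≈ 1.2491, c_gold = y_gold − 0.1·k_gold ≈ 0.9743.
Gain: Δc = 0.9743 − 0.8954 ≈ 0.0788.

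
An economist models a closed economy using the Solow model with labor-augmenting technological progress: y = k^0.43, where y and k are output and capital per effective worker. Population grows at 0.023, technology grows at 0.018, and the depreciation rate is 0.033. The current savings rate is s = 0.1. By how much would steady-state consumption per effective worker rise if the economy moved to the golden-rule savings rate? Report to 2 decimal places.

Δc ≈ 1.02

Capital per effective worker breaks even when investment replaces (n + g + δ)·k; here n + g + δ = 0.074.
Current steady state (s = 0.1): k* = (0.1/0.074)^(1/0.57) ≈ 1.6960, y* = 1.6960^0.43 ≈ 1.2550, c* = (1−0.1)·1.2550 ≈ 1.1295.
Maximizing c = f(k) − (n+g+δ)·k gives f'(k) = n+g+δ, i.e. 0.43·k^(0.43−1) = 0.074, so k_gold = (0.43/0.074)^(1/0.57) ≈ 21.9162.
y_gold = 21.9162^0.43 ≈ 3.7716, c_gold = y_gold − 0.074·k_gold ≈ 2.1498.
Gain: Δc = 2.1498 − 1.1295 ≈ 1.0203.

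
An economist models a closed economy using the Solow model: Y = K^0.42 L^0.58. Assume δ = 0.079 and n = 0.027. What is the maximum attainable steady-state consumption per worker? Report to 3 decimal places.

c_gold ≈ 1.572

n + δ = 0.027 + 0.079 = 0.106.
At the golden rule the marginal product of capital equals n+δ: 0.42·k^(0.42−1) = 0.106. Solving, k_gold = (0.42/0.106)^(1/0.58) ≈ 10.7383.
y_gold = 10.7383^0.42 ≈ 2.7102.
c_gold = y_gold − (n+δ)·k_gold = 2.7102 − 0.106·10.7383 ≈ 1.5719.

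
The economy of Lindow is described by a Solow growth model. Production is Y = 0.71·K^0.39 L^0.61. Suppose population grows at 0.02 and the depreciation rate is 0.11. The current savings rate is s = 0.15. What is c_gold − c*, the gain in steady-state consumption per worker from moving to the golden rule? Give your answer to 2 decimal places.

The effective depreciation rate is n + δ = 0.02 + 0.11 = 0.13.
Current steady state (s = 0.15): k* = (0.15·0.71/0.13)^(1/0.61) ≈ 0.7212, y* = 0.71·0.7212^0.39 ≈ 0.6250, c* = (1−0.15)·0.6250 ≈ 0.5313.
Maximizing c = f(k) − (n+δ)·k gives f'(k) = n+δ, i.e. 0.39·0.71·k^(0.39−1) = 0.13, so k_gold = (0.39·0.71/0.13)^(1/0.61) ≈ 3.4540.
y_gold = 0.71·3.4540^0.39 ≈ 1.1513, c_gold = y_gold − 0.13·k_gold ≈ 0.7023.
Gain: Δc = 0.7023 − 0.5313 ≈ 0.1711.

Δc ≈ 0.17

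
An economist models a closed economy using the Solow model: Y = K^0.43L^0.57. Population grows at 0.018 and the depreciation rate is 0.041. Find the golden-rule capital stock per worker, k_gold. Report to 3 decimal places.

The effective depreciation rate is n + δ = 0.018 + 0.041 = 0.059.
Setting f'(k) = n+δ gives 0.43·k^(0.43−1) = 0.059, hence k_gold = (0.43/0.059)^(1/0.57) ≈ 32.6109.

k_gold ≈ 32.611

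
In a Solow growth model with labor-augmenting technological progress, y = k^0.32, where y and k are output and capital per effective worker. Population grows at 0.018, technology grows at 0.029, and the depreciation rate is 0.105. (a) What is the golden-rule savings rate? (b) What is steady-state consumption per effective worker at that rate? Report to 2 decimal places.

Capital per effective worker breaks even when investment replaces (n + g + δ)·k; here n + g + δ = 0.152.
For Cobb-Douglas, s_gold equals capital's share: s_gold = 0.32.
Maximizing c = f(k) − (n+g+δ)·k gives f'(k) = n+g+δ, i.e. 0.32·k^(0.32−1) = 0.152, so k_gold = (0.32/0.152)^(1/0.68) ≈ 2.9885.
y_gold = 2.9885^0.32 ≈ 1.4195; c_gold = (1−0.32)·y_gold ≈ 0.9653.

(a) s_gold = 0.32; (b) c_gold ≈ 0.97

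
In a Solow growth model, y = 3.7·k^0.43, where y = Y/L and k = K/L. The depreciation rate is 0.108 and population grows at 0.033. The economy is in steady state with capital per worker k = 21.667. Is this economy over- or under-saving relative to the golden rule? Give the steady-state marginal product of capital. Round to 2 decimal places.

Capital per worker breaks even when investment replaces (n + δ)·k; here n + δ = 0.141.
MPK = 0.43·3.7·k^(0.43−1) = 0.43·3.7·21.667^(-0.57) ≈ 0.2756.
MPK > 0.141, so the economy is dynamically efficient (under-saving).

under-saving; MPK ≈ 0.28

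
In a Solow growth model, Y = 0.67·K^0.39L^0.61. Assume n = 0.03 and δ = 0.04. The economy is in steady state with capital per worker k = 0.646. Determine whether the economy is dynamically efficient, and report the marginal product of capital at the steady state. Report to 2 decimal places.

dynamically efficient; MPK ≈ 0.34

Capital per worker breaks even when investment replaces (n + δ)·k; here n + δ = 0.07.
MPK = 0.39·0.67·k^(0.39−1) = 0.39·0.67·0.646^(-0.61) ≈ 0.3411.
MPK > 0.07, so the economy is dynamically efficient (under-saving).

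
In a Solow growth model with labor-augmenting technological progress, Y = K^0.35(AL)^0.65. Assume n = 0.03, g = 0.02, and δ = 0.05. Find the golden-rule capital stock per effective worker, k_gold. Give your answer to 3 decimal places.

Break-even investment rate: n + g + δ = 0.03 + 0.02 + 0.05 = 0.1.
At the golden rule the marginal product of capital equals n+g+δ: 0.35·k^(0.35−1) = 0.1. Solving, k_gold = (0.35/0.1)^(1/0.65) ≈ 6.8711.

k_gold ≈ 6.871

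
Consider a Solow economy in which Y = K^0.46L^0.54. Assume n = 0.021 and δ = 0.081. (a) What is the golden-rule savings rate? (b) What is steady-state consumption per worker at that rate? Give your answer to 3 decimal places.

The effective depreciation rate is n + δ = 0.021 + 0.081 = 0.102.
For Cobb-Douglas, s_gold equals capital's share: s_gold = 0.46.
Maximizing c = f(k) − (n+δ)·k gives f'(k) = n+δ, i.e. 0.46·k^(0.46−1) = 0.102, so k_gold = (0.46/0.102)^(1/0.54) ≈ 16.2706.
y_gold = 16.2706^0.46 ≈ 3.6078; c_gold = (1−0.46)·y_gold ≈ 1.9482.

(a) s_gold = 0.460; (b) c_gold ≈ 1.948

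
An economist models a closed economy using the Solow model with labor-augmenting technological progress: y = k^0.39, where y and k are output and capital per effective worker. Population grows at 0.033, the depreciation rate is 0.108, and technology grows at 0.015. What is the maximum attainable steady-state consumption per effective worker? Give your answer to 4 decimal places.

n + g + δ = 0.033 + 0.015 + 0.108 = 0.156.
Setting f'(k) = n+g+δ gives 0.39·k^(0.39−1) = 0.156, hence k_gold = (0.39/0.156)^(1/0.61) ≈ 4.4912.
y_gold = 4.4912^0.39 ≈ 1.7965.
c_gold = y_gold − (n+g+δ)·k_gold = 1.7965 − 0.156·4.4912 ≈ 1.0958.

c_gold ≈ 1.0958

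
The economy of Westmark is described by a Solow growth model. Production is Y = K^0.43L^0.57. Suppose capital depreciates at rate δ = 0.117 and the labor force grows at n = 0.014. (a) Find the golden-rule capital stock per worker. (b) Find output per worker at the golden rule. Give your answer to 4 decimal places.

The effective depreciation rate is n + δ = 0.014 + 0.117 = 0.131.
Maximizing c = f(k) − (n+δ)·k gives f'(k) = n+δ, i.e. 0.43·k^(0.43−1) = 0.131, so k_gold = (0.43/0.131)^(1/0.57) ≈ 8.0465.
y_gold = 8.0465^0.43 ≈ 2.4514.

(a) k_gold ≈ 8.0465; (b) y_gold ≈ 2.4514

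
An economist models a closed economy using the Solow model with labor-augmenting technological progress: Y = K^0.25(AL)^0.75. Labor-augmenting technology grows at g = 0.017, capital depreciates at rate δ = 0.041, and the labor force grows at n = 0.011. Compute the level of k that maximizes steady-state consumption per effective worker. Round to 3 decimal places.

The effective depreciation rate is n + g + δ = 0.011 + 0.017 + 0.041 = 0.069.
Golden rule sets MPK = n+g+δ: 0.25·k^(0.25−1) = 0.069, so k_gold = (0.25/0.069)^(1/0.75) ≈ 5.5649.

k_gold ≈ 5.565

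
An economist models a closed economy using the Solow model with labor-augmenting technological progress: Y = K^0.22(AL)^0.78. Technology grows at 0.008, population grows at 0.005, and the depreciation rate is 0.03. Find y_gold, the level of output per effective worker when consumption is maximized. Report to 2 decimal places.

Capital per effective worker breaks even when investment replaces (n + g + δ)·k; here n + g + δ = 0.043.
Setting f'(k) = n+g+δ gives 0.22·k^(0.22−1) = 0.043, hence k_gold = (0.22/0.043)^(1/0.78) ≈ 8.1080.
Output: y_gold = k_gold^0.22 = 8.1080^0.22 ≈ 1.5848.

y_gold ≈ 1.58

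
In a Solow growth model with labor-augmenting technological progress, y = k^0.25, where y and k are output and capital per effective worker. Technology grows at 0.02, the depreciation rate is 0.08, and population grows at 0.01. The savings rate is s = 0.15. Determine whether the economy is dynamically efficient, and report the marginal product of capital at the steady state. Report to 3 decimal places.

Capital per effective worker breaks even when investment replaces (n + g + δ)·k; here n + g + δ = 0.11.
Steady-state k*: s·k^0.25 = 0.11·k gives k* = (0.15/0.11)^(1/0.75) ≈ 1.5122.
MPK = 0.25·1.5122^(-0.75) ≈ 0.1833.
MPK > n+g+δ = 0.11, so the economy is dynamically efficient (under-saving).

dynamically efficient; MPK ≈ 0.183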